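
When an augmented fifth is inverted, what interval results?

Interval numbers invert to sum to nine: 5 + 4 = 9, so a fifth inverts to a fourth.
The quality also flips — augmented becomes diminished — giving a diminished fourth.

diminished fourth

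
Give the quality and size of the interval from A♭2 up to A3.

A to A is the same letter name, plus an octave: an octave.
The perfect octave is 12 semitones; here we have 13, one semitone wider: augmented.

augmented octave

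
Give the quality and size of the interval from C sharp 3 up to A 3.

C to A spans six letter names (C-D-E-F-G-A): a sixth.
A major sixth would be 9 semitones, but C#3 to A3 is 8 — one semitone narrower, making it a minor sixth.

minor sixth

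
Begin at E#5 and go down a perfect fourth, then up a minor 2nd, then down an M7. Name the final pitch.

D4

Down a perfect fourth from E#5: B#4 (5 semitones down).
B#4 up a minor second → C#5 (1 semitone).
A major seventh down from C#5 is D4.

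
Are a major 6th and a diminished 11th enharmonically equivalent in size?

No

9 semitones (major sixth) vs 16 semitones (diminished eleventh): not equal.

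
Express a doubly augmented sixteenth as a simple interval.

Subtracting seven from the interval number removes an octave: 16 − 14 = 2.
That makes a doubly augmented sixteenth a compound doubly augmented second — 2 octaves plus a doubly augmented second.

AA2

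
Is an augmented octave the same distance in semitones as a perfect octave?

An augmented octave spans 13 semitones; a perfect octave spans 12 semitones. They differ by 1.

No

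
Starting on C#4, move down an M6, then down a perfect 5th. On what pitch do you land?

A2

A major sixth down from C#4 is E3.
A perfect fifth down from E3 is A2.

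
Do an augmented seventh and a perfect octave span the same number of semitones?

Yes

Both span 12 semitones: an augmented seventh and a perfect octave are the same chromatic distance.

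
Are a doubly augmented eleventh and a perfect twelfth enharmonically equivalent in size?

A doubly augmented eleventh = 19 semitones = a perfect twelfth; enharmonically equal.

Yes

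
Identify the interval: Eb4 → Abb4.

E to A spans four letter names (E-F-G-A) — that makes it a fourth of some quality.
A perfect fourth would be 5 semitones; Eb4 to Abb4 is 4, one semitone narrower, so the interval is diminished.

diminished fourth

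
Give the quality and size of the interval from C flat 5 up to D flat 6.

C to D spans two letter names (C-D), plus an octave, so the interval is some kind of ninth.
The major ninth spans 14 semitones, and Cb5 to Db6 is exactly 14 semitones — so this is a major ninth.
(Equivalently, a compound major second: a major second plus an octave.)

M9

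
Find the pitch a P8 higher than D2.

D3

For an octave the letter name doesn't change: still D, an octave up.
A perfect octave spans 12 semitones, so from D2 the target pitch is D3.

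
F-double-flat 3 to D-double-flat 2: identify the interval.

minor tenth

Descending from Fbb3 to Dbb2 is the same interval as ascending Dbb2 to Fbb3.
D to F spans three letter names (D-E-F), plus an octave, so the interval is some kind of tenth.
Dbb2 to Fbb3 is 15 semitones, a half step short of the major tenth (16), so this is minor.
(Equivalently, a compound minor third: a minor third plus an octave.)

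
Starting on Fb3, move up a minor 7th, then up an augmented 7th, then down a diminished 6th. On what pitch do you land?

Up a minor seventh from Fb3: Ebb4 (10 semitones up).
Ebb4 up an augmented seventh → D5 (12 semitones).
A diminished sixth down from D5 is F##4.

F##4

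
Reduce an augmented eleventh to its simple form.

Take out an octave (7 from the number): 11 − 7 = 4.
That makes an augmented eleventh a compound augmented fourth — an octave plus an augmented fourth.

augmented 4th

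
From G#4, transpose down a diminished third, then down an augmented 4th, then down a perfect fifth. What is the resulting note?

Down a diminished third from G#4: E##4 (2 semitones down).
An augmented fourth down from E##4 is B#3.
A perfect fifth down from B#3 is E#3.

E#3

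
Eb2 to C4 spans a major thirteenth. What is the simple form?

Subtracting seven from the interval number removes an octave: 13 − 7 = 6.
Quality carries through unchanged, so the simple form is a major sixth.

major sixth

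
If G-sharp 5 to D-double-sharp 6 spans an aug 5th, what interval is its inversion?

d4

Inverted interval numbers add to nine, so a fifth pairs with a fourth (5 + 4 = 9).
Quality inverts too: augmented becomes diminished. That makes the inversion a diminished fourth.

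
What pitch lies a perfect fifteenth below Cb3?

Cb1

A fifteenth keeps the letter name C, two octaves down from C.
A perfect fifteenth is 24 semitones; 24 semitones down from Cb3 gives Cb1.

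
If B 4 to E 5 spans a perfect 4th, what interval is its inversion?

perfect fifth

Inverted interval numbers add to nine, so a fourth pairs with a fifth (4 + 5 = 9).
The quality also flips — perfect stays perfect — giving a perfect fifth.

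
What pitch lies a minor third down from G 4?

Counting three letter names down from G lands on E.
A minor third is 3 semitones; 3 semitones down from G4 gives E4.

E 4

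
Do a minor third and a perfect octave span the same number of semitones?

A minor third is 3 semitones but a perfect octave is 12 semitones — different sizes.

No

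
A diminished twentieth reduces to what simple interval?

d6

Each octave removed subtracts seven from the number: 20 − 14 = 6.
That makes a diminished twentieth a compound diminished sixth — 2 octaves plus a diminished sixth.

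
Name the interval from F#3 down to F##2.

Descending from F#3 to F##2 is the same interval as ascending F##2 to F#3.
F to F is the same letter name, plus an octave: an octave.
F##2 to F#3 spans 11 semitones — one semitone narrower than the perfect octave (12) — giving a diminished octave.

d8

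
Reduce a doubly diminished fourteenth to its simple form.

doubly diminished seventh

Take out an octave (7 from the number): 14 − 7 = 7.
Quality carries through unchanged, so the simple form is a doubly diminished seventh.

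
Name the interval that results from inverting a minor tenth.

First reduce the compound minor tenth to its simple form, a minor third.
Inverted interval numbers add to nine, so a third pairs with a sixth (3 + 6 = 9).
The quality also flips — minor becomes major — giving a major sixth.

M6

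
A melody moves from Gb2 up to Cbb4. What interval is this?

G to C spans four letter names (G-A-B-C), plus an octave, so the interval is some kind of eleventh.
Gb2 to Cbb4 spans 16 semitones — one semitone narrower than the perfect eleventh (17) — giving a diminished eleventh.
(Equivalently, a compound diminished fourth: a diminished fourth plus an octave.)

diminished eleventh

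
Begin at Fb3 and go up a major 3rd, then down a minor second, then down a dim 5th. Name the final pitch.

C#3

Up a major third from Fb3: Ab3 (4 semitones up).
Down a minor second from Ab3: G3 (1 semitone down).
A diminished fifth down from G3 is C#3.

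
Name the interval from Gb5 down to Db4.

perfect eleventh

Descending from Gb5 to Db4 is the same interval as ascending Db4 to Gb5.
D to G spans four letter names (D-E-F-G), plus an octave, so the interval is some kind of eleventh.
Db4 to Gb5 is 17 semitones, matching the perfect eleventh exactly, so the quality is perfect.
(Equivalently, a compound perfect fourth: a perfect fourth plus an octave.)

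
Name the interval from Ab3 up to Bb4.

major ninth

A to B spans two letter names (A-B), plus an octave: a ninth.
Counting semitones, Ab3→Bb4 is 14, which is the major ninth.
(Equivalently, a compound major second: a major second plus an octave.)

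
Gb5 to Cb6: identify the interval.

G to C spans four letter names (G-A-B-C), so the interval is some kind of fourth.
The perfect fourth spans 5 semitones, and Gb5 to Cb6 is exactly 5 semitones — so this is a perfect fourth.

P4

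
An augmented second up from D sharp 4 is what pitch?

E double-sharp 4

The second takes the letter from D up to E.
An augmented second is 3 semitones; 3 semitones up from D#4 gives E##4.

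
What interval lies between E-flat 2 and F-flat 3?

minor ninth

E to F spans two letter names (E-F), plus an octave: a ninth.
A major ninth would be 14 semitones, but Eb2 to Fb3 is 13 — one semitone narrower, making it a minor ninth.
(Equivalently, a compound minor second: a minor second plus an octave.)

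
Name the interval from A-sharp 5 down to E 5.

augmented 4th

Descending from A#5 to E5 is the same interval as ascending E5 to A#5.
E to A spans four letter names (E-F-G-A) — that makes it a fourth of some quality.
The perfect fourth is 5 semitones; here we have 6, one semitone wider: augmented.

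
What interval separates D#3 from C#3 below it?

Descending from D#3 to C#3 is the same interval as ascending C#3 to D#3.
C to D spans two letter names (C-D), so the interval is some kind of second.
C#3 to D#3 is 2 semitones, matching the major second exactly, so the quality is major.

M2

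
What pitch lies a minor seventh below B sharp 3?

C double-sharp 3

Seven letter names down from B: C.
Moving 10 semitones down from B#3 (the size of a minor seventh) reaches C##3.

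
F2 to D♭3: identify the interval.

F to D spans six letter names (F-G-A-B-C-D): a sixth.
At 8 semitones, F2→Db3 falls one short of a major sixth: minor.

minor sixth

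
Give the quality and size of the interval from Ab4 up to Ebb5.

d5

A to E spans five letter names (A-B-C-D-E), so the interval is some kind of fifth.
Ab4 to Ebb5 spans 6 semitones — one semitone narrower than the perfect fifth (7) — giving a diminished fifth.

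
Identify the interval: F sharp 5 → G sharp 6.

F to G spans two letter names (F-G), plus an octave — that makes it a ninth of some quality.
Counting semitones, F#5→G#6 is 14, which is the major ninth.
(Equivalently, a compound major second: a major second plus an octave.)

major 9th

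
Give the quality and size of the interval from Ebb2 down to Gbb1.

M6

Descending from Ebb2 to Gbb1 is the same interval as ascending Gbb1 to Ebb2.
G to E spans six letter names (G-A-B-C-D-E): a sixth.
The major sixth spans 9 semitones, and Gbb1 to Ebb2 is exactly 9 semitones — so this is a major sixth.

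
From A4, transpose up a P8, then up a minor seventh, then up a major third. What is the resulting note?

B6

A perfect octave up from A4 is A5.
A minor seventh up from A5 is G6.
Up a major third from G6: B6 (4 semitones up).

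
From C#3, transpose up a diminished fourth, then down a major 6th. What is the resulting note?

Ab2

C#3 up a diminished fourth → F3 (4 semitones).
F3 down a major sixth → Ab2 (9 semitones).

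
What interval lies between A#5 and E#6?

perfect fifth

A to E spans five letter names (A-B-C-D-E), so the interval is some kind of fifth.
A#5 to E#6 is 7 semitones, matching the perfect fifth exactly, so the quality is perfect.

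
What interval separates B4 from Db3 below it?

Descending from B4 to Db3 is the same interval as ascending Db3 to B4.
D to B spans six letter names (D-E-F-G-A-B), plus an octave — that makes it a thirteenth of some quality.
The major thirteenth is 21 semitones; here we have 22, one semitone wider: augmented.
(Equivalently, a compound augmented sixth: an augmented sixth plus an octave.)

augmented thirteenth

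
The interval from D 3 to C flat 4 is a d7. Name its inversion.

augmented 2nd

Interval numbers invert to sum to nine: 7 + 2 = 9, so a seventh inverts to a second.
The quality also flips — diminished becomes augmented — giving an augmented second.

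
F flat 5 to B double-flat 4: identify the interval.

perfect fifth

Descending from Fb5 to Bbb4 is the same interval as ascending Bbb4 to Fb5.
B to F spans five letter names (B-C-D-E-F): a fifth.
The perfect fifth spans 7 semitones, and Bbb4 to Fb5 is exactly 7 semitones — so this is a perfect fifth.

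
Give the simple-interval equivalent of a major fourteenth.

Subtracting seven from the interval number removes an octave: 14 − 7 = 7.
Quality carries through unchanged, so the simple form is a major seventh.

major seventh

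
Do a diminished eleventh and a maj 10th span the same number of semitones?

Yes

A diminished eleventh spans 16 semitones, and a major tenth also spans 16 semitones — they're enharmonic.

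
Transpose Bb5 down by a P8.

Bb4

An octave keeps the letter name B, an octave down from B.
A perfect octave is 12 semitones; 12 semitones down from Bb5 gives Bb4.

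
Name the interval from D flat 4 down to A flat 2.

perfect eleventh

Descending from Db4 to Ab2 is the same interval as ascending Ab2 to Db4.
A to D spans four letter names (A-B-C-D), plus an octave: an eleventh.
The perfect eleventh spans 17 semitones, and Ab2 to Db4 is exactly 17 semitones — so this is a perfect eleventh.
(Equivalently, a compound perfect fourth: a perfect fourth plus an octave.)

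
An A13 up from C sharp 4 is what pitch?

A double-sharp 5

Six letters up from C (plus an octave) reaches A.
An augmented thirteenth is 22 semitones; 22 semitones up from C#4 gives A##5.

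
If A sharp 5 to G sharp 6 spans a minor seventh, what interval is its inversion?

M2

Interval numbers invert to sum to nine: 7 + 2 = 9, so a seventh inverts to a second.
And minor becomes major under inversion, so we get a major second.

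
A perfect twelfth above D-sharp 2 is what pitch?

A-sharp 3

Counting five letter names plus an octave up from D lands on A.
A perfect twelfth is 19 semitones; 19 semitones up from D#2 gives A#3.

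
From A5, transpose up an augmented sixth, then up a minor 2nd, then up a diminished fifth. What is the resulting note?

Up an augmented sixth from A5: F##6 (10 semitones up).
F##6 up a minor second → G#6 (1 semitone).
Up a diminished fifth from G#6: D7 (6 semitones up).

D7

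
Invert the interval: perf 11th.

perfect 5th

First reduce the compound perfect eleventh to its simple form, a perfect fourth.
Interval numbers invert to sum to nine: 4 + 5 = 9, so a fourth inverts to a fifth.
And perfect stays perfect under inversion, so we get a perfect fifth.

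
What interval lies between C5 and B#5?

augmented seventh

C to B spans seven letter names (C-D-E-F-G-A-B), so the interval is some kind of seventh.
The major seventh is 11 semitones; here we have 12, one semitone wider: augmented.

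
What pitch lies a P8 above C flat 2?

C flat 3

The letter stays C (same as the start), shifted an octave up.
A perfect octave spans 12 semitones, so from Cb2 the target pitch is Cb3.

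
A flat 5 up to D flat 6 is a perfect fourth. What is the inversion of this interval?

P5

Interval numbers invert to sum to nine: 4 + 5 = 9, so a fourth inverts to a fifth.
The quality also flips — perfect stays perfect — giving a perfect fifth.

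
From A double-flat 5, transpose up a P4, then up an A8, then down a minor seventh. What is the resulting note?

A perfect fourth up from Abb5 is Dbb6.
Dbb6 up an augmented octave → Db7 (13 semitones).
Down a minor seventh from Db7: Eb6 (10 semitones down).

E flat 6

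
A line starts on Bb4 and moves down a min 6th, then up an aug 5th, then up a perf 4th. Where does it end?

Bb4 down a minor sixth → D4 (8 semitones).
Up an augmented fifth from D4: A#4 (8 semitones up).
Up a perfect fourth from A#4: D#5 (5 semitones up).

D#5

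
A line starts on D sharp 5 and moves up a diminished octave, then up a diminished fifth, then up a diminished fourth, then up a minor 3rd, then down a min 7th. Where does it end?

G double-flat 6

D#5 up a diminished octave → D6 (11 semitones).
D6 up a diminished fifth → Ab6 (6 semitones).
A diminished fourth up from Ab6 is Dbb7.
Dbb7 up a minor third → Fbb7 (3 semitones).
Down a minor seventh from Fbb7: Gbb6 (10 semitones down).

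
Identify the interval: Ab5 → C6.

M3

A to C spans three letter names (A-B-C), so the interval is some kind of third.
Counting semitones, Ab5→C6 is 4, which is the major third.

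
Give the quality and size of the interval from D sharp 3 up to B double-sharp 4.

D to B spans six letter names (D-E-F-G-A-B), plus an octave — that makes it a thirteenth of some quality.
A major thirteenth would be 21 semitones; D#3 to B##4 is 22, one semitone wider, so the interval is augmented.
(Equivalently, a compound augmented sixth: an augmented sixth plus an octave.)

augmented 13th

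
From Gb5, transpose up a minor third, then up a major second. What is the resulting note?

A minor third up from Gb5 is Bbb5.
Up a major second from Bbb5: Cb6 (2 semitones up).

Cb6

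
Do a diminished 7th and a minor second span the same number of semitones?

No

9 semitones (diminished seventh) vs 1 semitone (minor second): not equal.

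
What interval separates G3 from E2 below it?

minor tenth

Descending from G3 to E2 is the same interval as ascending E2 to G3.
E to G spans three letter names (E-F-G), plus an octave: a tenth.
E2 to G3 is 15 semitones, a half step short of the major tenth (16), so this is minor.
(Equivalently, a compound minor third: a minor third plus an octave.)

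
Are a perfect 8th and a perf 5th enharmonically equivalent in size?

A perfect octave spans 12 semitones; a perfect fifth spans 7 semitones. They differ by 5.

No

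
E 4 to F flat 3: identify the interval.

Descending from E4 to Fb3 is the same interval as ascending Fb3 to E4.
F to E spans seven letter names (F-G-A-B-C-D-E), so the interval is some kind of seventh.
A major seventh would be 11 semitones; Fb3 to E4 is 12, one semitone wider, so the interval is augmented.

augmented 7th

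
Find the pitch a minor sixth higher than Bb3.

Gb4

The sixth takes the letter from B up to G.
A minor sixth is 8 semitones; 8 semitones up from Bb3 gives Gb4.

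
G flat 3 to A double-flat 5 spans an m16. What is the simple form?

minor second

Each octave removed subtracts seven from the number: 16 − 14 = 2.
Quality carries through unchanged, so the simple form is a minor second.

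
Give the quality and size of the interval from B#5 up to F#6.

B to F spans five letter names (B-C-D-E-F), so the interval is some kind of fifth.
B#5 to F#6 spans 6 semitones — one semitone narrower than the perfect fifth (7) — giving a diminished fifth.

diminished fifth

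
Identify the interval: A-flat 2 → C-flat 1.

Descending from Ab2 to Cb1 is the same interval as ascending Cb1 to Ab2.
C to A spans six letter names (C-D-E-F-G-A), plus an octave, so the interval is some kind of thirteenth.
Counting semitones, Cb1→Ab2 is 21, which is the major thirteenth.
(Equivalently, a compound major sixth: a major sixth plus an octave.)

M13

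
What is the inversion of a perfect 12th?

First reduce the compound perfect twelfth to its simple form, a perfect fifth.
Interval numbers invert to sum to nine: 5 + 4 = 9, so a fifth inverts to a fourth.
Quality inverts too: perfect stays perfect. That makes the inversion a perfect fourth.

perfect fourth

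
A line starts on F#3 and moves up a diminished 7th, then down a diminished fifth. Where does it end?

A3

F#3 up a diminished seventh → Eb4 (9 semitones).
Eb4 down a diminished fifth → A3 (6 semitones).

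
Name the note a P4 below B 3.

Counting four letter names down from B lands on F.
A perfect fourth is 5 semitones; 5 semitones down from B3 gives F#3.

F-sharp 3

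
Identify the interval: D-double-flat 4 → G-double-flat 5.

D to G spans four letter names (D-E-F-G), plus an octave: an eleventh.
Counting semitones, Dbb4→Gbb5 is 17, which is the perfect eleventh.
(Equivalently, a compound perfect fourth: a perfect fourth plus an octave.)

perfect eleventh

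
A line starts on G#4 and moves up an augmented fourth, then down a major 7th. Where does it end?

An augmented fourth up from G#4 is C##5.
A major seventh down from C##5 is D#4.

D#4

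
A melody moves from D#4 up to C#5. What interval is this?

D to C spans seven letter names (D-E-F-G-A-B-C), so the interval is some kind of seventh.
A major seventh would be 11 semitones, but D#4 to C#5 is 10 — one semitone narrower, making it a minor seventh.

minor seventh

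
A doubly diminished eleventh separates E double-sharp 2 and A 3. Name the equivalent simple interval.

dd4

Each octave removed subtracts seven from the number: 11 − 7 = 4.
Quality carries through unchanged, so the simple form is a doubly diminished fourth.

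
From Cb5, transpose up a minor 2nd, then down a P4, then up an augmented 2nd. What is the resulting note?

Bb4

Cb5 up a minor second → Dbb5 (1 semitone).
Dbb5 down a perfect fourth → Abb4 (5 semitones).
Up an augmented second from Abb4: Bb4 (3 semitones up).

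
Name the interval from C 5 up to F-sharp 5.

A4

C to F spans four letter names (C-D-E-F) — that makes it a fourth of some quality.
The perfect fourth is 5 semitones; here we have 6, one semitone wider: augmented.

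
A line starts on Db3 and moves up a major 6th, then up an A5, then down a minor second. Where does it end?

E#4

A major sixth up from Db3 is Bb3.
Bb3 up an augmented fifth → F#4 (8 semitones).
Down a minor second from F#4: E#4 (1 semitone down).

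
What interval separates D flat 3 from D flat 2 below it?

Descending from Db3 to Db2 is the same interval as ascending Db2 to Db3.
D to D is the same letter name, plus an octave — that makes it an octave of some quality.
Counting semitones, Db2→Db3 is 12, which is the perfect octave.

perfect 8th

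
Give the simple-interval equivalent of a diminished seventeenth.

d3

Subtracting seven from the interval number removes an octave: 17 − 14 = 3.
So a diminished seventeenth is 2 octaves plus a diminished third. The quality is unchanged.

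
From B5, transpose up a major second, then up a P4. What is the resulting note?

B5 up a major second → C#6 (2 semitones).
Up a perfect fourth from C#6: F#6 (5 semitones up).

F#6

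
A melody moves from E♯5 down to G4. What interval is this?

Descending from E#5 to G4 is the same interval as ascending G4 to E#5.
G to E spans six letter names (G-A-B-C-D-E): a sixth.
A major sixth would be 9 semitones; G4 to E#5 is 10, one semitone wider, so the interval is augmented.

augmented sixth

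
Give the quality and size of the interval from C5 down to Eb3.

major thirteenth

Descending from C5 to Eb3 is the same interval as ascending Eb3 to C5.
E to C spans six letter names (E-F-G-A-B-C), plus an octave — that makes it a thirteenth of some quality.
Eb3 to C5 is 21 semitones, matching the major thirteenth exactly, so the quality is major.
(Equivalently, a compound major sixth: a major sixth plus an octave.)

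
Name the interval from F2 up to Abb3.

F to A spans three letter names (F-G-A), plus an octave — that makes it a tenth of some quality.
F2 to Abb3 spans 14 semitones — two semitones narrower than the major tenth (16) — giving a diminished tenth.
(Equivalently, a compound diminished third: a diminished third plus an octave.)

diminished tenth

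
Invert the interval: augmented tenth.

d6

First reduce the compound augmented tenth to its simple form, an augmented third.
Interval numbers invert to sum to nine: 3 + 6 = 9, so a third inverts to a sixth.
And augmented becomes diminished under inversion, so we get a diminished sixth.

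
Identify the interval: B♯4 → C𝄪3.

minor fourteenth

Descending from B#4 to C##3 is the same interval as ascending C##3 to B#4.
C to B spans seven letter names (C-D-E-F-G-A-B), plus an octave — that makes it a fourteenth of some quality.
At 22 semitones, C##3→B#4 falls one short of a major fourteenth: minor.
(Equivalently, a compound minor seventh: a minor seventh plus an octave.)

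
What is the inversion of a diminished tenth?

First reduce the compound diminished tenth to its simple form, a diminished third.
Interval numbers invert to sum to nine: 3 + 6 = 9, so a third inverts to a sixth.
And diminished becomes augmented under inversion, so we get an augmented sixth.

augmented 6th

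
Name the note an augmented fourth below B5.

The fourth takes the letter from B down to F.
Moving 6 semitones down from B5 (the size of an augmented fourth) reaches F5.

F5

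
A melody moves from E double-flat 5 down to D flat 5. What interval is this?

minor 2nd

Descending from Ebb5 to Db5 is the same interval as ascending Db5 to Ebb5.
D to E spans two letter names (D-E), so the interval is some kind of second.
A major second would be 2 semitones, but Db5 to Ebb5 is 1 — one semitone narrower, making it a minor second.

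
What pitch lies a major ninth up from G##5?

A##6

The ninth's letter: G up two letter names plus an octave → A.
Moving 14 semitones up from G##5 (the size of a major ninth) reaches A##6.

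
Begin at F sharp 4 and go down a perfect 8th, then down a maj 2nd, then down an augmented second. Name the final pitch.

Down a perfect octave from F#4: F#3 (12 semitones down).
F#3 down a major second → E3 (2 semitones).
E3 down an augmented second → Db3 (3 semitones).

D flat 3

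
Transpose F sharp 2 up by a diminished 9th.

Two letters up from F (plus an octave) reaches G.
A diminished ninth is 12 semitones; 12 semitones up from F#2 gives Gb3.

G flat 3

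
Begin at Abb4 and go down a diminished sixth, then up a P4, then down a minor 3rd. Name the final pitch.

D4

Down a diminished sixth from Abb4: C4 (7 semitones down).
A perfect fourth up from C4 is F4.
Down a minor third from F4: D4 (3 semitones down).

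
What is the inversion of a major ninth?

First reduce the compound major ninth to its simple form, a major second.
The rule of nine gives the new number: 9 − 2 = 7, so a second becomes a seventh.
The quality also flips — major becomes minor — giving a minor seventh.

m7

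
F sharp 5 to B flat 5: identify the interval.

F to B spans four letter names (F-G-A-B): a fourth.
A perfect fourth would be 5 semitones; F#5 to Bb5 is 4, one semitone narrower, so the interval is diminished.

diminished fourth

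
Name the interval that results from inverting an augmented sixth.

diminished third

Inverted interval numbers add to nine, so a sixth pairs with a third (6 + 3 = 9).
And augmented becomes diminished under inversion, so we get a diminished third.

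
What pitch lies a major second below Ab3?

Counting two letter names down from A lands on G.
Moving 2 semitones down from Ab3 (the size of a major second) reaches Gb3.

Gb3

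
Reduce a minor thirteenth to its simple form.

m6

Take out an octave (7 from the number): 13 − 7 = 6.
Quality carries through unchanged, so the simple form is a minor sixth.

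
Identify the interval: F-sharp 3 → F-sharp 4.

perfect octave

F to F is the same letter name, plus an octave: an octave.
F#3 to F#4 is 12 semitones, matching the perfect octave exactly, so the quality is perfect.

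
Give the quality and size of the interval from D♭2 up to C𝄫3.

D to C spans seven letter names (D-E-F-G-A-B-C): a seventh.
A major seventh would be 11 semitones; Db2 to Cbb3 is 9, two semitones narrower, so the interval is diminished.

diminished 7th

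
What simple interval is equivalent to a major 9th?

major second

Take out an octave (7 from the number): 9 − 7 = 2.
So a major ninth is an octave plus a major second. The quality is unchanged.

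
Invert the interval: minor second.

major 7th

Inverted interval numbers add to nine, so a second pairs with a seventh (2 + 7 = 9).
Quality inverts too: minor becomes major. That makes the inversion a major seventh.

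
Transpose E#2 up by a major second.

F##2

Two letter names up from E: F.
Moving 2 semitones up from E#2 (the size of a major second) reaches F##2.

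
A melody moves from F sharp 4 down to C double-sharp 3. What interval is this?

d11

Descending from F#4 to C##3 is the same interval as ascending C##3 to F#4.
C to F spans four letter names (C-D-E-F), plus an octave — that makes it an eleventh of some quality.
C##3 to F#4 spans 16 semitones — one semitone narrower than the perfect eleventh (17) — giving a diminished eleventh.
(Equivalently, a compound diminished fourth: a diminished fourth plus an octave.)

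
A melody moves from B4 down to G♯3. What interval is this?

Descending from B4 to G#3 is the same interval as ascending G#3 to B4.
G to B spans three letter names (G-A-B), plus an octave — that makes it a tenth of some quality.
A major tenth would be 16 semitones, but G#3 to B4 is 15 — one semitone narrower, making it a minor tenth.
(Equivalently, a compound minor third: a minor third plus an octave.)

minor 10th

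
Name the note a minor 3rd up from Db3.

Fb3

Counting three letter names up from D lands on F.
A minor third is 3 semitones; 3 semitones up from Db3 gives Fb3.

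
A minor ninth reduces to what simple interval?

minor second

Each octave removed subtracts seven from the number: 9 − 7 = 2.
So a minor ninth is an octave plus a minor second. The quality is unchanged.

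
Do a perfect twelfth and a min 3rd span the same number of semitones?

A perfect twelfth is 19 semitones but a minor third is 3 semitones — different sizes.

No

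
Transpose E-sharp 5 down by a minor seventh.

Counting seven letter names down from E lands on F.
A minor seventh is 10 semitones; 10 semitones down from E#5 gives F##4.

F-double-sharp 4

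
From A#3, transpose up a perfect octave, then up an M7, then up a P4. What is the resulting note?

Up a perfect octave from A#3: A#4 (12 semitones up).
A major seventh up from A#4 is G##5.
A perfect fourth up from G##5 is C##6.

C##6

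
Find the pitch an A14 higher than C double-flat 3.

The fourteenth's letter: C up seven letter names plus an octave → B.
An augmented fourteenth is 24 semitones; 24 semitones up from Cbb3 gives Bb4.

B flat 4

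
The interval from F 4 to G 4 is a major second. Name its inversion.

minor 7th

Inverted interval numbers add to nine, so a second pairs with a seventh (2 + 7 = 9).
The quality also flips — major becomes minor — giving a minor seventh.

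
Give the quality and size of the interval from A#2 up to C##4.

major tenth

A to C spans three letter names (A-B-C), plus an octave: a tenth.
The major tenth spans 16 semitones, and A#2 to C##4 is exactly 16 semitones — so this is a major tenth.
(Equivalently, a compound major third: a major third plus an octave.)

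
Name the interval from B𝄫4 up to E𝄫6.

B to E spans four letter names (B-C-D-E), plus an octave — that makes it an eleventh of some quality.
The perfect eleventh spans 17 semitones, and Bbb4 to Ebb6 is exactly 17 semitones — so this is a perfect eleventh.
(Equivalently, a compound perfect fourth: a perfect fourth plus an octave.)

perfect eleventh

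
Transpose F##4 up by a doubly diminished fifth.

The fifth takes the letter from F up to C.
Moving 5 semitones up from F##4 (the size of a doubly diminished fifth) reaches C5.

C5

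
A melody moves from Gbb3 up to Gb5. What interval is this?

A15

G to G is the same letter name, plus 2 octaves — that makes it a fifteenth of some quality.
Gbb3 to Gb5 spans 25 semitones — one semitone wider than the perfect fifteenth (24) — giving an augmented fifteenth.
(Equivalently, a compound augmented octave: an augmented octave plus an octave.)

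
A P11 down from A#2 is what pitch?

The eleventh's letter: A down four letter names plus an octave → E.
Moving 17 semitones down from A#2 (the size of a perfect eleventh) reaches E#1.

E#1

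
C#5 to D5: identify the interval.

minor second

C to D spans two letter names (C-D) — that makes it a second of some quality.
At 1 semitone, C#5→D5 falls one short of a major second: minor.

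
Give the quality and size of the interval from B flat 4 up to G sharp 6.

augmented 13th

B to G spans six letter names (B-C-D-E-F-G), plus an octave — that makes it a thirteenth of some quality.
A major thirteenth would be 21 semitones; Bb4 to G#6 is 22, one semitone wider, so the interval is augmented.
(Equivalently, a compound augmented sixth: an augmented sixth plus an octave.)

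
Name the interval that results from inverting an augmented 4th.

diminished fifth

The rule of nine gives the new number: 9 − 4 = 5, so a fourth becomes a fifth.
Quality inverts too: augmented becomes diminished. That makes the inversion a diminished fifth.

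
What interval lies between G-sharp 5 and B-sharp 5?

G to B spans three letter names (G-A-B), so the interval is some kind of third.
G#5 to B#5 is 4 semitones, matching the major third exactly, so the quality is major.

major third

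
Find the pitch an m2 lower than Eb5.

Counting two letter names down from E lands on D.
A minor second is 1 semitone; 1 semitone down from Eb5 gives D5.

D5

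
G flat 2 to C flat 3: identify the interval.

G to C spans four letter names (G-A-B-C) — that makes it a fourth of some quality.
Counting semitones, Gb2→Cb3 is 5, which is the perfect fourth.

perfect 4th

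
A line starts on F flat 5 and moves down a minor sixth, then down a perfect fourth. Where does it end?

E flat 4

Down a minor sixth from Fb5: Ab4 (8 semitones down).
A perfect fourth down from Ab4 is Eb4.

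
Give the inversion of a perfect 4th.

perfect fifth

Inverted interval numbers add to nine, so a fourth pairs with a fifth (4 + 5 = 9).
The quality also flips — perfect stays perfect — giving a perfect fifth.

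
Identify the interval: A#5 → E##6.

augmented 5th

A to E spans five letter names (A-B-C-D-E): a fifth.
The perfect fifth is 7 semitones; here we have 8, one semitone wider: augmented.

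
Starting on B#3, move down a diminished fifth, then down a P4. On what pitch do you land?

B#3 down a diminished fifth → E##3 (6 semitones).
E##3 down a perfect fourth → B##2 (5 semitones).

B##2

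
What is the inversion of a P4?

Interval numbers invert to sum to nine: 4 + 5 = 9, so a fourth inverts to a fifth.
The quality also flips — perfect stays perfect — giving a perfect fifth.

perfect fifth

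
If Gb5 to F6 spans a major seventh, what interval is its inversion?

Inverted interval numbers add to nine, so a seventh pairs with a second (7 + 2 = 9).
And major becomes minor under inversion, so we get a minor second.

minor second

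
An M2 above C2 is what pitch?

The second takes the letter from C up to D.
Moving 2 semitones up from C2 (the size of a major second) reaches D2.

D2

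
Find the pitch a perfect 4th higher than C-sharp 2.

F-sharp 2

Counting four letter names up from C lands on F.
A perfect fourth is 5 semitones; 5 semitones up from C#2 gives F#2.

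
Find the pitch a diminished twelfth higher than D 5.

Counting five letter names plus an octave up from D lands on A.
A diminished twelfth spans 18 semitones, so from D5 the target pitch is Ab6.

A flat 6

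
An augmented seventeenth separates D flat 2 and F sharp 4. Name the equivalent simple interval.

A3

Subtracting seven from the interval number removes an octave: 17 − 14 = 3.
That makes an augmented seventeenth a compound augmented third — 2 octaves plus an augmented third.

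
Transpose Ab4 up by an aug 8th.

A5

For an octave the letter name doesn't change: still A, an octave up.
Moving 13 semitones up from Ab4 (the size of an augmented octave) reaches A5.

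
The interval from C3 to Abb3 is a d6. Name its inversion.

augmented 3rd

Interval numbers invert to sum to nine: 6 + 3 = 9, so a sixth inverts to a third.
And diminished becomes augmented under inversion, so we get an augmented third.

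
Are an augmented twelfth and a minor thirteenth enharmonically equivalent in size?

Yes

An augmented twelfth = 20 semitones = a minor thirteenth; enharmonically equal.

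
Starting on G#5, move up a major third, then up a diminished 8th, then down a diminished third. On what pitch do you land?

G#5 up a major third → B#5 (4 semitones).
Up a diminished octave from B#5: B6 (11 semitones up).
Down a diminished third from B6: G##6 (2 semitones down).

G##6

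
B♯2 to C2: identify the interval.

Descending from B#2 to C2 is the same interval as ascending C2 to B#2.
C to B spans seven letter names (C-D-E-F-G-A-B) — that makes it a seventh of some quality.
A major seventh would be 11 semitones; C2 to B#2 is 12, one semitone wider, so the interval is augmented.

A7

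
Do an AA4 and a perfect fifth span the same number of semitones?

Yes

Both span 7 semitones: a doubly augmented fourth and a perfect fifth are the same chromatic distance.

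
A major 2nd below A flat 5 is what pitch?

Two letter names down from A: G.
Moving 2 semitones down from Ab5 (the size of a major second) reaches Gb5.

G flat 5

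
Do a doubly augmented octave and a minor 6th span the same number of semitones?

No

A doubly augmented octave spans 14 semitones; a minor sixth spans 8 semitones. They differ by 6.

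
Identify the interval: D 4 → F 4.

minor third

D to F spans three letter names (D-E-F) — that makes it a third of some quality.
At 3 semitones, D4→F4 falls one short of a major third: minor.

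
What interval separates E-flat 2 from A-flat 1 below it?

perfect fifth

Descending from Eb2 to Ab1 is the same interval as ascending Ab1 to Eb2.
A to E spans five letter names (A-B-C-D-E) — that makes it a fifth of some quality.
Counting semitones, Ab1→Eb2 is 7, which is the perfect fifth.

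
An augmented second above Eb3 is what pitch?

Two letter names up from E: F.
An augmented second spans 3 semitones, so from Eb3 the target pitch is F#3.

F#3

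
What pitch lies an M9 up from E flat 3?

F 4

Counting two letter names plus an octave up from E lands on F.
A major ninth spans 14 semitones, so from Eb3 the target pitch is F4.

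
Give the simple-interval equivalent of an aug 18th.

Each octave removed subtracts seven from the number: 18 − 14 = 4.
Quality carries through unchanged, so the simple form is an augmented fourth.

A4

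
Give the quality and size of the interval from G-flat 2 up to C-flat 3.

perfect 4th

G to C spans four letter names (G-A-B-C), so the interval is some kind of fourth.
Gb2 to Cb3 is 5 semitones, matching the perfect fourth exactly, so the quality is perfect.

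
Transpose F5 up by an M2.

G5

Counting two letter names up from F lands on G.
A major second is 2 semitones; 2 semitones up from F5 gives G5.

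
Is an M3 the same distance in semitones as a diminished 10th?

No

A major third spans 4 semitones; a diminished tenth spans 14 semitones. They differ by 10.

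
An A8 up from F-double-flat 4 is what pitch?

F-flat 5

An octave keeps the letter name F, an octave up from F.
An augmented octave spans 13 semitones, so from Fbb4 the target pitch is Fb5.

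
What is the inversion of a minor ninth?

M7

First reduce the compound minor ninth to its simple form, a minor second.
Interval numbers invert to sum to nine: 2 + 7 = 9, so a second inverts to a seventh.
And minor becomes major under inversion, so we get a major seventh.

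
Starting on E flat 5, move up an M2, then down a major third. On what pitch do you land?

Up a major second from Eb5: F5 (2 semitones up).
F5 down a major third → Db5 (4 semitones).

D flat 5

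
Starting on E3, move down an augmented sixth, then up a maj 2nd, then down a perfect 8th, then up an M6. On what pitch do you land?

F2

E3 down an augmented sixth → Gb2 (10 semitones).
A major second up from Gb2 is Ab2.
Down a perfect octave from Ab2: Ab1 (12 semitones down).
Ab1 up a major sixth → F2 (9 semitones).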